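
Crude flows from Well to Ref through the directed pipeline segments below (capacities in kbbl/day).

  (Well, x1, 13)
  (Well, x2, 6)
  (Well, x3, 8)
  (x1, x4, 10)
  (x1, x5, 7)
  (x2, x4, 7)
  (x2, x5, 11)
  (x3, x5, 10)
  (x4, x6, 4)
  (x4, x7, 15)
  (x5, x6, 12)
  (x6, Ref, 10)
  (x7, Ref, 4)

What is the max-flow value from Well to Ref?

14

Augment Well→x1→x4→x6→Ref: bottleneck 4, flow now 4.
Augment Well→x1→x4→x7→Ref: bottleneck 4, flow now 8.
Augment Well→x1→x5→x6→Ref: bottleneck 5, flow now 13.
Augment Well→x2→x5→x6→Ref: bottleneck 1, flow now 14.
No augmenting path remains; maximum flow = 14.
In the residual graph, reachable from Well: {Well, x1, x2, x3, x4, x5, x6, x7}.
Min-cut edges: x6→Ref (10), x7→Ref (4); capacity 10 + 4 = 14.
This cut is saturated, so no flow can exceed 14.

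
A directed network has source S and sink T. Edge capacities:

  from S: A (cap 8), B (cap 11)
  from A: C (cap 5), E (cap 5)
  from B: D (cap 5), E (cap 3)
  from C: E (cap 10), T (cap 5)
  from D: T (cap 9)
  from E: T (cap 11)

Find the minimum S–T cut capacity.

Augment S→A→C→T: bottleneck 5, flow now 5.
Augment S→A→E→T: bottleneck 3, flow now 8.
Augment S→B→D→T: bottleneck 5, flow now 13.
Augment S→B→E→T: bottleneck 3, flow now 16.
No augmenting path remains; maximum flow = 16.
By max-flow min-cut, the minimum cut capacity equals the max flow.
In the residual graph, reachable from S: {S, B}.
Min-cut edges: S→A (8), B→D (5), B→E (3); capacity 8 + 5 + 3 = 16.

16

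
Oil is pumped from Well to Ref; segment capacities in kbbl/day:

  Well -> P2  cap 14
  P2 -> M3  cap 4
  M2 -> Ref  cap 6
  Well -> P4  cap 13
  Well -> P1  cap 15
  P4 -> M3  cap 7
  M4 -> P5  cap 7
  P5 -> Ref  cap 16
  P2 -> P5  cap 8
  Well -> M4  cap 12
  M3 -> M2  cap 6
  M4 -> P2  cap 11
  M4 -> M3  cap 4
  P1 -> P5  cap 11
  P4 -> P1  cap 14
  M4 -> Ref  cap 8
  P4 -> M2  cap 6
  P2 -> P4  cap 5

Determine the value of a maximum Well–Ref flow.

Augment Well→M4→Ref: bottleneck 8, flow now 8.
Augment Well→M4→P5→Ref: bottleneck 4, flow now 12.
Augment Well→P2→P5→Ref: bottleneck 8, flow now 20.
Augment Well→P4→M2→Ref: bottleneck 6, flow now 26.
Augment Well→P1→P5→Ref: bottleneck 4, flow now 30.
No augmenting path remains; maximum flow = 30.
In the residual graph, reachable from Well: {Well, M4, P2, P4, P1, P5, M3, M2}.
Min-cut edges: M4→Ref (8), P5→Ref (16), M2→Ref (6); capacity 8 + 16 + 6 = 30.
This cut is saturated, so no flow can exceed 30.

30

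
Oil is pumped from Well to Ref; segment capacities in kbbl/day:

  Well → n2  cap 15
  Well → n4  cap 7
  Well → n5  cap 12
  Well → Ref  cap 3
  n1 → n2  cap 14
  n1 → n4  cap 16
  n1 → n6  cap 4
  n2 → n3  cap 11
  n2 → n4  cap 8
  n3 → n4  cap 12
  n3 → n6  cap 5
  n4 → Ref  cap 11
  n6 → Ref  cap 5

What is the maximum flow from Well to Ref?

Augment Well→Ref: bottleneck 3, flow now 3.
Augment Well→n4→Ref: bottleneck 7, flow now 10.
Augment Well→n2→n4→Ref: bottleneck 4, flow now 14.
Augment Well→n2→n3→n6→Ref: bottleneck 5, flow now 19.
No augmenting path remains; maximum flow = 19.
In the residual graph, reachable from Well: {Well, n2, n3, n4, n5}.
Min-cut edges: Well→Ref (3), n3→n6 (5), n4→Ref (11); capacity 3 + 5 + 11 = 19.
This cut is saturated, so no flow can exceed 19.

19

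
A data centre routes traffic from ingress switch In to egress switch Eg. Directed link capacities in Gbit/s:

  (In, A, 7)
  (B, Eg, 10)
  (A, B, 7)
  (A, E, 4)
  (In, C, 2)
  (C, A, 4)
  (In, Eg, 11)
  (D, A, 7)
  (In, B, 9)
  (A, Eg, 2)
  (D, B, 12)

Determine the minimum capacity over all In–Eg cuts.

23

Augment In→Eg: bottleneck 11, flow now 11.
Augment In→A→Eg: bottleneck 2, flow now 13.
Augment In→B→Eg: bottleneck 9, flow now 22.
Augment In→A→B→Eg: bottleneck 1, flow now 23.
No augmenting path remains; maximum flow = 23.
By max-flow min-cut, the minimum cut capacity equals the max flow.
In the residual graph, reachable from In: {In, C, A, B, E}.
Min-cut edges: In→Eg (11), A→Eg (2), B→Eg (10); capacity 11 + 2 + 10 = 23.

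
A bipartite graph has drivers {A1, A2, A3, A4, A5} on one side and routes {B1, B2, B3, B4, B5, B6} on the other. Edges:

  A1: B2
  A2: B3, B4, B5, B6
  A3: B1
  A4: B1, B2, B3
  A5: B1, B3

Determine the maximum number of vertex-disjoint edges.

Unit-capacity flow: source→left, listed edges, right→sink; max matching = max flow.
Augmenting path A1→B2 (+1); matched 1.
Augmenting path A2→B3 (+1); matched 2.
Augmenting path A3→B1 (+1); matched 3.
Augmenting path A4→B3→A2→B4 (+1); matched 4.
No augmenting path remains; maximum matching = 4.
König certificate: {A2, B1, B2, B3} is a vertex cover of size 4 (every listed pair touches it), so no matching can be larger.

4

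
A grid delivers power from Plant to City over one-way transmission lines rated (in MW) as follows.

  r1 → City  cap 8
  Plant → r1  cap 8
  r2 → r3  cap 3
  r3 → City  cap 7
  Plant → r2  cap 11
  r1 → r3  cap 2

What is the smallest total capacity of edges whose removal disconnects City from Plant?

Augment Plant→r1→City: bottleneck 8, flow now 8.
Augment Plant→r2→r3→City: bottleneck 3, flow now 11.
No augmenting path remains; maximum flow = 11.
By max-flow min-cut, the minimum cut capacity equals the max flow.
In the residual graph, reachable from Plant: {Plant, r2}.
Min-cut edges: Plant→r1 (8), r2→r3 (3); capacity 8 + 3 = 11.

11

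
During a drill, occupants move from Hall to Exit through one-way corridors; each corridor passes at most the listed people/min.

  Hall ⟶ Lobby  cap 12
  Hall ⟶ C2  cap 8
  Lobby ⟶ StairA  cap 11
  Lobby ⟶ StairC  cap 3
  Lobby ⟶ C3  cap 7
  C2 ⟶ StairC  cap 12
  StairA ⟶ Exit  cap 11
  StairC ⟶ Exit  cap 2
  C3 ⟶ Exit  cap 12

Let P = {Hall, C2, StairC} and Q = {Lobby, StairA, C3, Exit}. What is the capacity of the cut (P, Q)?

14

Edges leaving {Hall, C2, StairC}: Hall→Lobby (12), StairC→Exit (2).
Cut capacity = 12 + 2 = 14.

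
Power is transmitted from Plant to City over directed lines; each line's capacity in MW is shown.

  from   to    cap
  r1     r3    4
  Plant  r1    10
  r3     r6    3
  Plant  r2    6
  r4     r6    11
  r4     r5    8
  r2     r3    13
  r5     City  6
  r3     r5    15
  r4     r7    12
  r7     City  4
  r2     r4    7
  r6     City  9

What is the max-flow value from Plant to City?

10

Augment Plant→r1→r3→r5→City: bottleneck 4, flow now 4.
Augment Plant→r2→r3→r5→City: bottleneck 2, flow now 6.
Augment Plant→r2→r3→r6→City: bottleneck 3, flow now 9.
Augment Plant→r2→r4→r6→City: bottleneck 1, flow now 10.
No augmenting path remains; maximum flow = 10.
In the residual graph, reachable from Plant: {Plant, r1}.
Min-cut edges: Plant→r2 (6), r1→r3 (4); capacity 6 + 4 = 10.
This cut is saturated, so no flow can exceed 10.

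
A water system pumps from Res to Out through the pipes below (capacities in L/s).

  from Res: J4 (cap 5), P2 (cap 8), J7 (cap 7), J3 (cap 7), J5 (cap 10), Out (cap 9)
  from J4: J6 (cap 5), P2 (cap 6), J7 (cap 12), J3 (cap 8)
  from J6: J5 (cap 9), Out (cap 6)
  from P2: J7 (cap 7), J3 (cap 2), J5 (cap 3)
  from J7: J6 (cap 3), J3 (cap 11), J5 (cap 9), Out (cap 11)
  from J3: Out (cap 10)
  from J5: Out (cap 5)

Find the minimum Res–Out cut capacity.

Augment Res→Out: bottleneck 9, flow now 9.
Augment Res→J7→Out: bottleneck 7, flow now 16.
Augment Res→J3→Out: bottleneck 7, flow now 23.
Augment Res→J5→Out: bottleneck 5, flow now 28.
Augment Res→J4→J6→Out: bottleneck 5, flow now 33.
Augment Res→P2→J7→Out: bottleneck 4, flow now 37.
Augment Res→P2→J3→Out: bottleneck 2, flow now 39.
Augment Res→P2→J7→J6→Out: bottleneck 1, flow now 40.
Augment Res→P2→J7→J3→Out: bottleneck 1, flow now 41.
No augmenting path remains; maximum flow = 41.
By max-flow min-cut, the minimum cut capacity equals the max flow.
In the residual graph, reachable from Res: {Res, J5}.
Min-cut edges: Res→J4 (5), Res→P2 (8), Res→J7 (7), Res→J3 (7), Res→Out (9), J5→Out (5); capacity 5 + 8 + 7 + 7 + 9 + 5 = 41.

41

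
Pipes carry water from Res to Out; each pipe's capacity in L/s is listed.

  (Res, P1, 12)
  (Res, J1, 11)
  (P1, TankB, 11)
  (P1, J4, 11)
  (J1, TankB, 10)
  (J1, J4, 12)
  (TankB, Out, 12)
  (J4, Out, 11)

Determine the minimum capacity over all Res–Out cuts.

Augment Res→P1→TankB→Out: bottleneck 11, flow now 11.
Augment Res→P1→J4→Out: bottleneck 1, flow now 12.
Augment Res→J1→TankB→Out: bottleneck 1, flow now 13.
Augment Res→J1→J4→Out: bottleneck 10, flow now 23.
No augmenting path remains; maximum flow = 23.
By max-flow min-cut, the minimum cut capacity equals the max flow.
In the residual graph, reachable from Res: {Res}.
Min-cut edges: Res→P1 (12), Res→J1 (11); capacity 12 + 11 = 23.

23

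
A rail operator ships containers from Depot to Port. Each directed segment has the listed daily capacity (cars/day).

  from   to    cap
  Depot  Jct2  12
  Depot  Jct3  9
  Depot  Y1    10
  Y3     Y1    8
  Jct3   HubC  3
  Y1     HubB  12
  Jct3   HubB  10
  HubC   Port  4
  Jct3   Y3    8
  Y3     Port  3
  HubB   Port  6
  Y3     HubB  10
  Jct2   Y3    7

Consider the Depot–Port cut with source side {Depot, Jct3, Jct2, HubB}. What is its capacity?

Edges leaving {Depot, Jct3, Jct2, HubB}: Depot→Y1 (10), Jct3→HubC (3), Jct3→Y3 (8), Jct2→Y3 (7), HubB→Port (6).
Cut capacity = 10 + 3 + 8 + 7 + 6 = 34.

34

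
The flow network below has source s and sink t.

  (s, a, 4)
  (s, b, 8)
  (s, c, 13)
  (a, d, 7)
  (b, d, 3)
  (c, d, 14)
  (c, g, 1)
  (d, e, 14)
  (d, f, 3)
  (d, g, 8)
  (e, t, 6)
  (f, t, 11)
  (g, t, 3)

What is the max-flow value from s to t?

Augment s→c→g→t: bottleneck 1, flow now 1.
Augment s→a→d→e→t: bottleneck 4, flow now 5.
Augment s→b→d→e→t: bottleneck 2, flow now 7.
Augment s→b→d→f→t: bottleneck 1, flow now 8.
Augment s→c→d→f→t: bottleneck 2, flow now 10.
Augment s→c→d→g→t: bottleneck 2, flow now 12.
No augmenting path remains; maximum flow = 12.
In the residual graph, reachable from s: {s, a, b, c, d, e, g}.
Min-cut edges: d→f (3), e→t (6), g→t (3); capacity 3 + 6 + 3 = 12.
This cut is saturated, so no flow can exceed 12.

12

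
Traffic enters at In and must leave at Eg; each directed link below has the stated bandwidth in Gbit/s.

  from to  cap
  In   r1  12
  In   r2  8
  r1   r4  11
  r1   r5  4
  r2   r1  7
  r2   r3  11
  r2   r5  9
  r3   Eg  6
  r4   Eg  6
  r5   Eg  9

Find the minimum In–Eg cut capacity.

Augment In→r1→r4→Eg: bottleneck 6, flow now 6.
Augment In→r1→r5→Eg: bottleneck 4, flow now 10.
Augment In→r2→r3→Eg: bottleneck 6, flow now 16.
Augment In→r2→r5→Eg: bottleneck 2, flow now 18.
No augmenting path remains; maximum flow = 18.
By max-flow min-cut, the minimum cut capacity equals the max flow.
In the residual graph, reachable from In: {In, r1, r4}.
Min-cut edges: In→r2 (8), r1→r5 (4), r4→Eg (6); capacity 8 + 4 + 6 = 18.

18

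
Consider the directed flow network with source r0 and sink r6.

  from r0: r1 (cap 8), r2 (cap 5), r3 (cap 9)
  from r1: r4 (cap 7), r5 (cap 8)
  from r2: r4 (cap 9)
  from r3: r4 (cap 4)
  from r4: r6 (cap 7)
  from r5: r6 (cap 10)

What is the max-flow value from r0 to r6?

15

Augment r0→r1→r4→r6: bottleneck 7, flow now 7.
Augment r0→r1→r5→r6: bottleneck 1, flow now 8.
Augment r0→r2→r4→r1→r5→r6: bottleneck 5, flow now 13. (uses reverse residual edge)
Augment r0→r3→r4→r1→r5→r6: bottleneck 2, flow now 15. (uses reverse residual edge)
No augmenting path remains; maximum flow = 15.
In the residual graph, reachable from r0: {r0, r2, r3, r4}.
Min-cut edges: r0→r1 (8), r4→r6 (7); capacity 8 + 7 = 15.
This cut is saturated, so no flow can exceed 15.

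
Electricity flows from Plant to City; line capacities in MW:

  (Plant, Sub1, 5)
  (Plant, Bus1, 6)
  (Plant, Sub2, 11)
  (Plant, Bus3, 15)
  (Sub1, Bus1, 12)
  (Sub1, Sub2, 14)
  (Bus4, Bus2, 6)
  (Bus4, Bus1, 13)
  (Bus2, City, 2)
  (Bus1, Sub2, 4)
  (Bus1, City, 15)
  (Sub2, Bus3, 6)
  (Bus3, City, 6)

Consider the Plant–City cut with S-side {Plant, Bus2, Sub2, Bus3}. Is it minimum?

No — its capacity is 19, but the minimum cut has capacity 17.

Given cut capacity: 5 + 6 + 2 + 6 = 19.
Augment Plant→Bus1→City: bottleneck 6, flow now 6.
Augment Plant→Bus3→City: bottleneck 6, flow now 12.
Augment Plant→Sub1→Bus1→City: bottleneck 5, flow now 17.
No augmenting path remains; maximum flow = 17.
In the residual graph, reachable from Plant: {Plant, Sub2, Bus3}.
Min-cut edges: Plant→Sub1 (5), Plant→Bus1 (6), Bus3→City (6); capacity 5 + 6 + 6 = 17.
Cut capacity 19 exceeds the max flow 17, so it is not minimum.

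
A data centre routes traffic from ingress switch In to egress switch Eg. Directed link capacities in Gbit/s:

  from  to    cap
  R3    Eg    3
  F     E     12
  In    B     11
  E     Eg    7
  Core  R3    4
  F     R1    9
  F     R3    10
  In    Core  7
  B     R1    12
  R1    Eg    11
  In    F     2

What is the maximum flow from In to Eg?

16

Augment In→B→R1→Eg: bottleneck 11, flow now 11.
Augment In→Core→R3→Eg: bottleneck 3, flow now 14.
Augment In→F→E→Eg: bottleneck 2, flow now 16.
No augmenting path remains; maximum flow = 16.
In the residual graph, reachable from In: {In, Core, R3}.
Min-cut edges: In→B (11), In→F (2), R3→Eg (3); capacity 11 + 2 + 3 = 16.
This cut is saturated, so no flow can exceed 16.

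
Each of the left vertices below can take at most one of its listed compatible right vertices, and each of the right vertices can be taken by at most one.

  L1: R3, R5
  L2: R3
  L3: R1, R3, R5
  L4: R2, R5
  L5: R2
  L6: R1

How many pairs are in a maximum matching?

Unit-capacity flow: source→left, listed edges, right→sink; max matching = max flow.
Augmenting path L1→R3 (+1); matched 1.
Augmenting path L3→R1 (+1); matched 2.
Augmenting path L4→R2 (+1); matched 3.
Augmenting path L2→R3→L1→R5 (+1); matched 4.
No augmenting path remains; maximum matching = 4.
König certificate: {R1, R2, R3, R5} is a vertex cover of size 4 (every listed pair touches it), so no matching can be larger.

4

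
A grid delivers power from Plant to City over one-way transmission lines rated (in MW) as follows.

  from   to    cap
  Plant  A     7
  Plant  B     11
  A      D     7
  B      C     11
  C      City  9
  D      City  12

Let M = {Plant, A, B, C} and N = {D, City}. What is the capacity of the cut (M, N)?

Edges leaving {Plant, A, B, C}: A→D (7), C→City (9).
Cut capacity = 7 + 9 = 16.

16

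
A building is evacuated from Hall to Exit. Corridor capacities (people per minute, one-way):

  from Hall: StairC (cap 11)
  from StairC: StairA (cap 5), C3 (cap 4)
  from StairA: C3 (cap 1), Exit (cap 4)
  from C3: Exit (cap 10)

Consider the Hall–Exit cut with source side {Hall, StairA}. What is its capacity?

Edges leaving {Hall, StairA}: Hall→StairC (11), StairA→C3 (1), StairA→Exit (4).
Cut capacity = 11 + 1 + 4 = 16.

16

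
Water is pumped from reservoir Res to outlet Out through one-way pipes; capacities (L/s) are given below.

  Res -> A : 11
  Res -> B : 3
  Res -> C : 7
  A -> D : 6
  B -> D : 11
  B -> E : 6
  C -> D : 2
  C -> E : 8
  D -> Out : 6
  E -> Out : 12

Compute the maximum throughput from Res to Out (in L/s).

16

Augment Res→A→D→Out: bottleneck 6, flow now 6.
Augment Res→B→E→Out: bottleneck 3, flow now 9.
Augment Res→C→E→Out: bottleneck 7, flow now 16.
No augmenting path remains; maximum flow = 16.
In the residual graph, reachable from Res: {Res, A}.
Min-cut edges: Res→B (3), Res→C (7), A→D (6); capacity 3 + 7 + 6 = 16.
This cut is saturated, so no flow can exceed 16.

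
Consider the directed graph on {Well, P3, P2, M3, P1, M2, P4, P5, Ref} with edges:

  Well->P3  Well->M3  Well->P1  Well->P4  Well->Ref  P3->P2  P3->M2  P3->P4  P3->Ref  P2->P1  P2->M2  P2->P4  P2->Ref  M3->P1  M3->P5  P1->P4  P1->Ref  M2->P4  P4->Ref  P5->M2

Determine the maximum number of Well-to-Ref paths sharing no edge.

4

Assign every edge capacity 1; by Menger, the answer equals the max flow.
Path Well→Ref (+1); total 1.
Path Well→P3→Ref (+1); total 2.
Path Well→P1→Ref (+1); total 3.
Path Well→P4→Ref (+1); total 4.
No residual Well→Ref path; max flow = 4.
Certifying cut of size 4: {P1→Ref, P4→Ref, Well→P3, Well→Ref}.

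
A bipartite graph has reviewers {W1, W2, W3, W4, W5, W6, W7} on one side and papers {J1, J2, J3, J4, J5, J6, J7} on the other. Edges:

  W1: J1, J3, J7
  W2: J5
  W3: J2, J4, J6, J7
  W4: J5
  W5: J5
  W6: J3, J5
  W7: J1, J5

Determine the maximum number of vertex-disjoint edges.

5

Unit-capacity flow: source→left, listed edges, right→sink; max matching = max flow.
Augmenting path W1→J1 (+1); matched 1.
Augmenting path W2→J5 (+1); matched 2.
Augmenting path W3→J2 (+1); matched 3.
Augmenting path W6→J3 (+1); matched 4.
Augmenting path W7→J1→W1→J7 (+1); matched 5.
No augmenting path remains; maximum matching = 5.
König certificate: {W1, W3, W6, W7, J5} is a vertex cover of size 5 (every listed pair touches it), so no matching can be larger.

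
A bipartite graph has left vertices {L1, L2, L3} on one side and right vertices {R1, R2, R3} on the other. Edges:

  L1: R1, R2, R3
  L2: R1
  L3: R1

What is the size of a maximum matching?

Unit-capacity flow: source→left, listed edges, right→sink; max matching = max flow.
Augmenting path L1→R1 (+1); matched 1.
Augmenting path L2→R1→L1→R2 (+1); matched 2.
No augmenting path remains; maximum matching = 2.
König certificate: {L1, R1} is a vertex cover of size 2 (every listed pair touches it), so no matching can be larger.

2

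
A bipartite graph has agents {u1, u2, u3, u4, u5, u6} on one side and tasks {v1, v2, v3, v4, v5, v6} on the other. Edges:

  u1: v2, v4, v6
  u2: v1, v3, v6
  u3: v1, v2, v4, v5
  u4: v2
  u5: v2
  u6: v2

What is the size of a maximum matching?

4

Unit-capacity flow: source→left, listed edges, right→sink; max matching = max flow.
Augmenting path u1→v2 (+1); matched 1.
Augmenting path u2→v1 (+1); matched 2.
Augmenting path u3→v4 (+1); matched 3.
Augmenting path u4→v2→u1→v6 (+1); matched 4.
No augmenting path remains; maximum matching = 4.
König certificate: {u1, u2, u3, v2} is a vertex cover of size 4 (every listed pair touches it), so no matching can be larger.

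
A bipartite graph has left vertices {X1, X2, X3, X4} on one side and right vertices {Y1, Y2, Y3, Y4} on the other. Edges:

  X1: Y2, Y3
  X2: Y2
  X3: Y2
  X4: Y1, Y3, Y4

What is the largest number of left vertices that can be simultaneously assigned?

Unit-capacity flow: source→left, listed edges, right→sink; max matching = max flow.
Augmenting path X1→Y2 (+1); matched 1.
Augmenting path X4→Y1 (+1); matched 2.
Augmenting path X2→Y2→X1→Y3 (+1); matched 3.
No augmenting path remains; maximum matching = 3.
König certificate: {X1, X4, Y2} is a vertex cover of size 3 (every listed pair touches it), so no matching can be larger.

3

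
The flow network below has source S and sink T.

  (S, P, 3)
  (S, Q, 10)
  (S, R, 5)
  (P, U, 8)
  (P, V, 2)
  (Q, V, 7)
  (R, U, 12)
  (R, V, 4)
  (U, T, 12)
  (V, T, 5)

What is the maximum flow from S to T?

13

Augment S→P→U→T: bottleneck 3, flow now 3.
Augment S→Q→V→T: bottleneck 5, flow now 8.
Augment S→R→U→T: bottleneck 5, flow now 13.
No augmenting path remains; maximum flow = 13.
In the residual graph, reachable from S: {S, Q, V}.
Min-cut edges: S→P (3), S→R (5), V→T (5); capacity 3 + 5 + 5 = 13.
This cut is saturated, so no flow can exceed 13.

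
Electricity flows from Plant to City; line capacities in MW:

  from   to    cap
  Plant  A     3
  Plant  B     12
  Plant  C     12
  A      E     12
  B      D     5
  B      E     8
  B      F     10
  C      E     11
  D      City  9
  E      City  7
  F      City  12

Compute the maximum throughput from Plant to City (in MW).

Augment Plant→A→E→City: bottleneck 3, flow now 3.
Augment Plant→B→D→City: bottleneck 5, flow now 8.
Augment Plant→B→E→City: bottleneck 4, flow now 12.
Augment Plant→B→F→City: bottleneck 3, flow now 15.
Augment Plant→C→E→B→F→City: bottleneck 4, flow now 19. (uses reverse residual edge)
No augmenting path remains; maximum flow = 19.
In the residual graph, reachable from Plant: {Plant, A, C, E}.
Min-cut edges: Plant→B (12), E→City (7); capacity 12 + 7 = 19.
This cut is saturated, so no flow can exceed 19.

19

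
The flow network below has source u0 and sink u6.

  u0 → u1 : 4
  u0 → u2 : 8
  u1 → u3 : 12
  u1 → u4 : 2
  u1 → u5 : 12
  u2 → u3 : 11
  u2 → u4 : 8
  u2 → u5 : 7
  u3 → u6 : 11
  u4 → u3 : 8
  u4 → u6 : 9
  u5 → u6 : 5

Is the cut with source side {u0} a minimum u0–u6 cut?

Yes — it is a minimum cut (capacity 12).

Given cut capacity: 4 + 8 = 12.
Augment u0→u1→u3→u6: bottleneck 4, flow now 4.
Augment u0→u2→u3→u6: bottleneck 7, flow now 11.
Augment u0→u2→u4→u6: bottleneck 1, flow now 12.
No augmenting path remains; maximum flow = 12.
Cut capacity 12 equals the max flow, so it is a minimum cut.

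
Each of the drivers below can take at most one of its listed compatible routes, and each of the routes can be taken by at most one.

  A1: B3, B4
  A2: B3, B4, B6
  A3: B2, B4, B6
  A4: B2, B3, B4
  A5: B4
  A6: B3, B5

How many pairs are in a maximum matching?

Unit-capacity flow: source→left, listed edges, right→sink; max matching = max flow.
Augmenting path A1→B3 (+1); matched 1.
Augmenting path A2→B4 (+1); matched 2.
Augmenting path A3→B2 (+1); matched 3.
Augmenting path A6→B5 (+1); matched 4.
Augmenting path A4→B2→A3→B6 (+1); matched 5.
No augmenting path remains; maximum matching = 5.
König certificate: {A6, B2, B3, B4, B6} is a vertex cover of size 5 (every listed pair touches it), so no matching can be larger.

5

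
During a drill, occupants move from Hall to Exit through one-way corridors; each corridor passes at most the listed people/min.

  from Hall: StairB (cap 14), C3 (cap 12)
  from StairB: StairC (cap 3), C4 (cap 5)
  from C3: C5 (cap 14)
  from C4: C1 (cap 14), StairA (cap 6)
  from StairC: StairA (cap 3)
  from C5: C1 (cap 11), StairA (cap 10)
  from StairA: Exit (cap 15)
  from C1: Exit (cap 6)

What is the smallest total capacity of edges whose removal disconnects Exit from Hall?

Augment Hall→StairB→C4→StairA→Exit: bottleneck 5, flow now 5.
Augment Hall→StairB→StairC→StairA→Exit: bottleneck 3, flow now 8.
Augment Hall→C3→C5→StairA→Exit: bottleneck 7, flow now 15.
Augment Hall→C3→C5→C1→Exit: bottleneck 5, flow now 20.
No augmenting path remains; maximum flow = 20.
By max-flow min-cut, the minimum cut capacity equals the max flow.
In the residual graph, reachable from Hall: {Hall, StairB}.
Min-cut edges: Hall→C3 (12), StairB→C4 (5), StairB→StairC (3); capacity 12 + 5 + 3 = 20.

20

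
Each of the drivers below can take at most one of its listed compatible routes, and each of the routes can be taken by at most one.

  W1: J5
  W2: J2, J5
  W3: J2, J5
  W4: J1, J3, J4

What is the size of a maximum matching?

3

Unit-capacity flow: source→left, listed edges, right→sink; max matching = max flow.
Augmenting path W1→J5 (+1); matched 1.
Augmenting path W2→J2 (+1); matched 2.
Augmenting path W4→J1 (+1); matched 3.
No augmenting path remains; maximum matching = 3.
König certificate: {W4, J2, J5} is a vertex cover of size 3 (every listed pair touches it), so no matching can be larger.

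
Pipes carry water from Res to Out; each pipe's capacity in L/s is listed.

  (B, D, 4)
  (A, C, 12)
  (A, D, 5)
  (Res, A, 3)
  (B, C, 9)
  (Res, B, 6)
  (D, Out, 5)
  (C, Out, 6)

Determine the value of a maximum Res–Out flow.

9

Augment Res→A→C→Out: bottleneck 3, flow now 3.
Augment Res→B→C→Out: bottleneck 3, flow now 6.
Augment Res→B→D→Out: bottleneck 3, flow now 9.
No augmenting path remains; maximum flow = 9.
In the residual graph, reachable from Res: {Res}.
Min-cut edges: Res→A (3), Res→B (6); capacity 3 + 6 = 9.
This cut is saturated, so no flow can exceed 9.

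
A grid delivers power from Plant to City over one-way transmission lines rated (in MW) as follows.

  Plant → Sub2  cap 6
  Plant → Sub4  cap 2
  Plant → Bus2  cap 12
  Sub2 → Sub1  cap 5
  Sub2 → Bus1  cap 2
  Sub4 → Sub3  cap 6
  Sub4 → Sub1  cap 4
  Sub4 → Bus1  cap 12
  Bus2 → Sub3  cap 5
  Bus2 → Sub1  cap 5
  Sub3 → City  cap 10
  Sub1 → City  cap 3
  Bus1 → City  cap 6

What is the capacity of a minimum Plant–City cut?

Augment Plant→Sub2→Sub1→City: bottleneck 3, flow now 3.
Augment Plant→Sub2→Bus1→City: bottleneck 2, flow now 5.
Augment Plant→Sub4→Sub3→City: bottleneck 2, flow now 7.
Augment Plant→Bus2→Sub3→City: bottleneck 5, flow now 12.
No augmenting path remains; maximum flow = 12.
By max-flow min-cut, the minimum cut capacity equals the max flow.
In the residual graph, reachable from Plant: {Plant, Sub2, Bus2, Sub1}.
Min-cut edges: Plant→Sub4 (2), Sub2→Bus1 (2), Bus2→Sub3 (5), Sub1→City (3); capacity 2 + 2 + 5 + 3 = 12.

12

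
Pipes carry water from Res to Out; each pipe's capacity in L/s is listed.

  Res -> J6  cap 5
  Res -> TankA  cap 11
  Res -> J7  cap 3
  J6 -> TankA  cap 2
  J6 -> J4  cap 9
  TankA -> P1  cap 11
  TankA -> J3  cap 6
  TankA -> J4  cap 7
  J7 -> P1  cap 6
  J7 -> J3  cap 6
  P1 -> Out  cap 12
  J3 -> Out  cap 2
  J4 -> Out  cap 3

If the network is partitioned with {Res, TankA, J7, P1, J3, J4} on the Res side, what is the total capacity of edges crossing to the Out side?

Edges leaving {Res, TankA, J7, P1, J3, J4}: Res→J6 (5), P1→Out (12), J3→Out (2), J4→Out (3).
Cut capacity = 5 + 12 + 2 + 3 = 22.

22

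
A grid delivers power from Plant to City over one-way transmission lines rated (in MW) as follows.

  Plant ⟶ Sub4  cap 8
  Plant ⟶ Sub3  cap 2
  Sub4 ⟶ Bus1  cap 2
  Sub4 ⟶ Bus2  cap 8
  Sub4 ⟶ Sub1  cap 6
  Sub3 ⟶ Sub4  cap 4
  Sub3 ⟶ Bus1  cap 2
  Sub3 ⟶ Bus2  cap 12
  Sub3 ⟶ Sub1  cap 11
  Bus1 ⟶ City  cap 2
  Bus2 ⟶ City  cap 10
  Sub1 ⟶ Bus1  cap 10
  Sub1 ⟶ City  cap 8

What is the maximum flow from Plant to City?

Augment Plant→Sub4→Bus1→City: bottleneck 2, flow now 2.
Augment Plant→Sub4→Bus2→City: bottleneck 6, flow now 8.
Augment Plant→Sub3→Bus2→City: bottleneck 2, flow now 10.
No augmenting path remains; maximum flow = 10.
In the residual graph, reachable from Plant: {Plant}.
Min-cut edges: Plant→Sub4 (8), Plant→Sub3 (2); capacity 8 + 2 = 10.
This cut is saturated, so no flow can exceed 10.

10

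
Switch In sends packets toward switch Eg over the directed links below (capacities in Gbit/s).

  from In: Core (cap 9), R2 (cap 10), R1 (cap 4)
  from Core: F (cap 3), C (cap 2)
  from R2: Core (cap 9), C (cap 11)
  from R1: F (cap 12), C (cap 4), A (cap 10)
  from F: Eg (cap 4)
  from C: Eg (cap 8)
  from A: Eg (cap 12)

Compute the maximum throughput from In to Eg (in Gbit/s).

15

Augment In→Core→F→Eg: bottleneck 3, flow now 3.
Augment In→Core→C→Eg: bottleneck 2, flow now 5.
Augment In→R2→C→Eg: bottleneck 6, flow now 11.
Augment In→R1→F→Eg: bottleneck 1, flow now 12.
Augment In→R1→A→Eg: bottleneck 3, flow now 15.
No augmenting path remains; maximum flow = 15.
In the residual graph, reachable from In: {In, Core, R2, C}.
Min-cut edges: In→R1 (4), Core→F (3), C→Eg (8); capacity 4 + 3 + 8 = 15.
This cut is saturated, so no flow can exceed 15.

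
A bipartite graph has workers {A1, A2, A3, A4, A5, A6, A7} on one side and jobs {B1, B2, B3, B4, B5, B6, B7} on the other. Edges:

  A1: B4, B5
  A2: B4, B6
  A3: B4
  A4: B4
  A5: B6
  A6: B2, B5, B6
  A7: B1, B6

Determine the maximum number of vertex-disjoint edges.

Unit-capacity flow: source→left, listed edges, right→sink; max matching = max flow.
Augmenting path A1→B4 (+1); matched 1.
Augmenting path A2→B6 (+1); matched 2.
Augmenting path A6→B2 (+1); matched 3.
Augmenting path A7→B1 (+1); matched 4.
Augmenting path A3→B4→A1→B5 (+1); matched 5.
No augmenting path remains; maximum matching = 5.
König certificate: {A1, A6, A7, B4, B6} is a vertex cover of size 5 (every listed pair touches it), so no matching can be larger.

5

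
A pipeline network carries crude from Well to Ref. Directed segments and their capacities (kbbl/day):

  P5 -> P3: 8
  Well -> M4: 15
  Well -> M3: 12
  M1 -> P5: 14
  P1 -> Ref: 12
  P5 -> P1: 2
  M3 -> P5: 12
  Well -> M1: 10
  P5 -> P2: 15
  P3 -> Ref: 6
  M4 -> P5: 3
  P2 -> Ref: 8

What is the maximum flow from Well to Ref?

16

Augment Well→M4→P5→P1→Ref: bottleneck 2, flow now 2.
Augment Well→M4→P5→P2→Ref: bottleneck 1, flow now 3.
Augment Well→M3→P5→P2→Ref: bottleneck 7, flow now 10.
Augment Well→M3→P5→P3→Ref: bottleneck 5, flow now 15.
Augment Well→M1→P5→P3→Ref: bottleneck 1, flow now 16.
No augmenting path remains; maximum flow = 16.
In the residual graph, reachable from Well: {Well, M4, M3, M1, P5, P2, P3}.
Min-cut edges: P5→P1 (2), P2→Ref (8), P3→Ref (6); capacity 2 + 8 + 6 = 16.
This cut is saturated, so no flow can exceed 16.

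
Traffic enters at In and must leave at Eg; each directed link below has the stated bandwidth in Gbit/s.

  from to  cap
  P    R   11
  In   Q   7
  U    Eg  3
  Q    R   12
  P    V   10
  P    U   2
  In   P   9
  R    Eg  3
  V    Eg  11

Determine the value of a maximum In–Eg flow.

Augment In→P→R→Eg: bottleneck 3, flow now 3.
Augment In→P→U→Eg: bottleneck 2, flow now 5.
Augment In→P→V→Eg: bottleneck 4, flow now 9.
Augment In→Q→R→P→V→Eg: bottleneck 3, flow now 12. (uses reverse residual edge)
No augmenting path remains; maximum flow = 12.
In the residual graph, reachable from In: {In, Q, R}.
Min-cut edges: In→P (9), R→Eg (3); capacity 9 + 3 = 12.
This cut is saturated, so no flow can exceed 12.

12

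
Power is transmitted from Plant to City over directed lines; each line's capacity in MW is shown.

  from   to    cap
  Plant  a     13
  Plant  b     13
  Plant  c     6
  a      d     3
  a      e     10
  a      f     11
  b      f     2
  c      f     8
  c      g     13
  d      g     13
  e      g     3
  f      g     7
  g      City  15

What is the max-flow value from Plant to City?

Augment Plant→c→g→City: bottleneck 6, flow now 6.
Augment Plant→a→d→g→City: bottleneck 3, flow now 9.
Augment Plant→a→e→g→City: bottleneck 3, flow now 12.
Augment Plant→a→f→g→City: bottleneck 3, flow now 15.
No augmenting path remains; maximum flow = 15.
In the residual graph, reachable from Plant: {Plant, a, b, c, d, e, f, g}.
Min-cut edges: g→City (15); capacity 15 = 15.
This cut is saturated, so no flow can exceed 15.

15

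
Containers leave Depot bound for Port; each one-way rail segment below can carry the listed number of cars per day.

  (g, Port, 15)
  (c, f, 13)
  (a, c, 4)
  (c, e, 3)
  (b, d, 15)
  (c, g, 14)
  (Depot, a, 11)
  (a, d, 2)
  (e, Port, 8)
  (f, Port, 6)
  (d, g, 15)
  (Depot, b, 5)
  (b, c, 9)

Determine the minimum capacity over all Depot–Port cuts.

Augment Depot→a→c→e→Port: bottleneck 3, flow now 3.
Augment Depot→a→c→f→Port: bottleneck 1, flow now 4.
Augment Depot→a→d→g→Port: bottleneck 2, flow now 6.
Augment Depot→b→c→f→Port: bottleneck 5, flow now 11.
No augmenting path remains; maximum flow = 11.
By max-flow min-cut, the minimum cut capacity equals the max flow.
In the residual graph, reachable from Depot: {Depot, a}.
Min-cut edges: Depot→b (5), a→c (4), a→d (2); capacity 5 + 4 + 2 = 11.

11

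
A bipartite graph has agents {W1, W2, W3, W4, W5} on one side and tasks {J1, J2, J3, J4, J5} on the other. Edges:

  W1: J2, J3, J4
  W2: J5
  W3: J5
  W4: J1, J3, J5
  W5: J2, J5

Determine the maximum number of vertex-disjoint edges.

4

Unit-capacity flow: source→left, listed edges, right→sink; max matching = max flow.
Augmenting path W1→J2 (+1); matched 1.
Augmenting path W2→J5 (+1); matched 2.
Augmenting path W4→J1 (+1); matched 3.
Augmenting path W5→J2→W1→J3 (+1); matched 4.
No augmenting path remains; maximum matching = 4.
König certificate: {W1, W4, W5, J5} is a vertex cover of size 4 (every listed pair touches it), so no matching can be larger.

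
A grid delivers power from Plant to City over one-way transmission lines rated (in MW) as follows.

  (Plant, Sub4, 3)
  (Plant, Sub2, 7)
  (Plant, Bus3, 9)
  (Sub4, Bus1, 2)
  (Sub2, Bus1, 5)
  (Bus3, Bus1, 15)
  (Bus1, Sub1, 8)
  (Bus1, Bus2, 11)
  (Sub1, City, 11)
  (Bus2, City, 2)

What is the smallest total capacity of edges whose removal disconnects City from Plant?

10

Augment Plant→Sub4→Bus1→Sub1→City: bottleneck 2, flow now 2.
Augment Plant→Sub2→Bus1→Sub1→City: bottleneck 5, flow now 7.
Augment Plant→Bus3→Bus1→Sub1→City: bottleneck 1, flow now 8.
Augment Plant→Bus3→Bus1→Bus2→City: bottleneck 2, flow now 10.
No augmenting path remains; maximum flow = 10.
By max-flow min-cut, the minimum cut capacity equals the max flow.
In the residual graph, reachable from Plant: {Plant, Sub4, Sub2, Bus3, Bus1, Bus2}.
Min-cut edges: Bus1→Sub1 (8), Bus2→City (2); capacity 8 + 2 = 10.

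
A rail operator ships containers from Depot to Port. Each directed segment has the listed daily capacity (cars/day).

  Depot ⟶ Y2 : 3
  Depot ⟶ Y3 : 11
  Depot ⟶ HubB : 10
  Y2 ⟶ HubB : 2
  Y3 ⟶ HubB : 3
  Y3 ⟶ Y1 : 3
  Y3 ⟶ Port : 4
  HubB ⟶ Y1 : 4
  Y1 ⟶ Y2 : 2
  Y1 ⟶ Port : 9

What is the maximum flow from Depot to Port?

11

Augment Depot→Y3→Port: bottleneck 4, flow now 4.
Augment Depot→Y3→Y1→Port: bottleneck 3, flow now 7.
Augment Depot→HubB→Y1→Port: bottleneck 4, flow now 11.
No augmenting path remains; maximum flow = 11.
In the residual graph, reachable from Depot: {Depot, Y2, Y3, HubB}.
Min-cut edges: Y3→Y1 (3), Y3→Port (4), HubB→Y1 (4); capacity 3 + 4 + 4 = 11.
This cut is saturated, so no flow can exceed 11.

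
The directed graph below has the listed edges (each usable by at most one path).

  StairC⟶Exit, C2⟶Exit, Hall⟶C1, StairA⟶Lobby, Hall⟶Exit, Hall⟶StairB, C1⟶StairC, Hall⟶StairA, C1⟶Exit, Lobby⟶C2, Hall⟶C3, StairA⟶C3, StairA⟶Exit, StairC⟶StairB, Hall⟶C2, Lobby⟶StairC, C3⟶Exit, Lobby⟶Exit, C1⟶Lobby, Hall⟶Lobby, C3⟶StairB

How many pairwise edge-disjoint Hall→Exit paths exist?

Assign every edge capacity 1; by Menger, the answer equals the max flow.
Path Hall→Exit (+1); total 1.
Path Hall→C1→Exit (+1); total 2.
Path Hall→C2→Exit (+1); total 3.
Path Hall→StairA→Exit (+1); total 4.
Path Hall→C3→Exit (+1); total 5.
Path Hall→Lobby→Exit (+1); total 6.
No residual Hall→Exit path; max flow = 6.
Certifying cut of size 6: {Hall→C1, Hall→C2, Hall→C3, Hall→Exit, Hall→Lobby, Hall→StairA}.

6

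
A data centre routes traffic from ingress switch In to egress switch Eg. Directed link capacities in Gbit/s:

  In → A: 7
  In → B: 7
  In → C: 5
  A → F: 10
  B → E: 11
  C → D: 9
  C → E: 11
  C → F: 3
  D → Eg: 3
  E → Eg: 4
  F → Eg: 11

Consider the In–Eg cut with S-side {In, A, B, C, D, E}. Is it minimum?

No — its capacity is 20, but the minimum cut has capacity 16.

Given cut capacity: 10 + 3 + 3 + 4 = 20.
Augment In→A→F→Eg: bottleneck 7, flow now 7.
Augment In→B→E→Eg: bottleneck 4, flow now 11.
Augment In→C→D→Eg: bottleneck 3, flow now 14.
Augment In→C→F→Eg: bottleneck 2, flow now 16.
No augmenting path remains; maximum flow = 16.
In the residual graph, reachable from In: {In, B, E}.
Min-cut edges: In→A (7), In→C (5), E→Eg (4); capacity 7 + 5 + 4 = 16.
Cut capacity 20 exceeds the max flow 16, so it is not minimum.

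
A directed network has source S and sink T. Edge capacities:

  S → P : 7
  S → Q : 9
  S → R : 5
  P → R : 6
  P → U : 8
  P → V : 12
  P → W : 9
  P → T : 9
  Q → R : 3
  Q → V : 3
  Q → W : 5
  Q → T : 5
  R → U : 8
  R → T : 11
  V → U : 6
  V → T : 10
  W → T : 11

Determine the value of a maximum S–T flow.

21

Augment S→P→T: bottleneck 7, flow now 7.
Augment S→Q→T: bottleneck 5, flow now 12.
Augment S→R→T: bottleneck 5, flow now 17.
Augment S→Q→R→T: bottleneck 3, flow now 20.
Augment S→Q→V→T: bottleneck 1, flow now 21.
No augmenting path remains; maximum flow = 21.
In the residual graph, reachable from S: {S}.
Min-cut edges: S→P (7), S→Q (9), S→R (5); capacity 7 + 9 + 5 = 21.
This cut is saturated, so no flow can exceed 21.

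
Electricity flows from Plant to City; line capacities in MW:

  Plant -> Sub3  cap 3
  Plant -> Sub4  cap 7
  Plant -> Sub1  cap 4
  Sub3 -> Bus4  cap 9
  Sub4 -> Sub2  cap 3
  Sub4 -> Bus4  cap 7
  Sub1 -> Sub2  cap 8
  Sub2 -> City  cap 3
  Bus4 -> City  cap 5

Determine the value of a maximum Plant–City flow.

8

Augment Plant→Sub3→Bus4→City: bottleneck 3, flow now 3.
Augment Plant→Sub4→Sub2→City: bottleneck 3, flow now 6.
Augment Plant→Sub4→Bus4→City: bottleneck 2, flow now 8.
No augmenting path remains; maximum flow = 8.
In the residual graph, reachable from Plant: {Plant, Sub3, Sub4, Sub1, Sub2, Bus4}.
Min-cut edges: Sub2→City (3), Bus4→City (5); capacity 3 + 5 = 8.
This cut is saturated, so no flow can exceed 8.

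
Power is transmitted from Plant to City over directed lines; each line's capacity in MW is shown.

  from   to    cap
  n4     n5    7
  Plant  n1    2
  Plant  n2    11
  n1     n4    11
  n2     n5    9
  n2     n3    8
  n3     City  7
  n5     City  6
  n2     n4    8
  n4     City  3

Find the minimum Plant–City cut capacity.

Augment Plant→n1→n4→City: bottleneck 2, flow now 2.
Augment Plant→n2→n3→City: bottleneck 7, flow now 9.
Augment Plant→n2→n4→City: bottleneck 1, flow now 10.
Augment Plant→n2→n5→City: bottleneck 3, flow now 13.
No augmenting path remains; maximum flow = 13.
By max-flow min-cut, the minimum cut capacity equals the max flow.
In the residual graph, reachable from Plant: {Plant}.
Min-cut edges: Plant→n1 (2), Plant→n2 (11); capacity 2 + 11 = 13.

13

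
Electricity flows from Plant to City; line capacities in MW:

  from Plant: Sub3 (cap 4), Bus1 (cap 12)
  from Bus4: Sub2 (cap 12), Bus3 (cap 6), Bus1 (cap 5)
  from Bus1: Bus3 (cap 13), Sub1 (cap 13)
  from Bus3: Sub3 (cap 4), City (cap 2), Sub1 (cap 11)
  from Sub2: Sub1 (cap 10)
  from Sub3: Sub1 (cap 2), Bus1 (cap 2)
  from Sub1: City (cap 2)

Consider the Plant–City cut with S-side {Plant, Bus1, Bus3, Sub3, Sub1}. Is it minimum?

Given cut capacity: 2 + 2 = 4.
Augment Plant→Bus1→Bus3→City: bottleneck 2, flow now 2.
Augment Plant→Bus1→Sub1→City: bottleneck 2, flow now 4.
No augmenting path remains; maximum flow = 4.
Cut capacity 4 equals the max flow, so it is a minimum cut.

Yes — it is a minimum cut (capacity 4).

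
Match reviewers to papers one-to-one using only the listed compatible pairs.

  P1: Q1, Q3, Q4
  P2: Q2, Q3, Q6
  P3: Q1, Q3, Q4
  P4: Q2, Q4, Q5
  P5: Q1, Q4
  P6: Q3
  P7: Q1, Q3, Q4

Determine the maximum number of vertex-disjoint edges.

5

Unit-capacity flow: source→left, listed edges, right→sink; max matching = max flow.
Augmenting path P1→Q1 (+1); matched 1.
Augmenting path P2→Q2 (+1); matched 2.
Augmenting path P3→Q3 (+1); matched 3.
Augmenting path P4→Q4 (+1); matched 4.
Augmenting path P5→Q4→P4→Q5 (+1); matched 5.
No augmenting path remains; maximum matching = 5.
König certificate: {P2, P4, Q1, Q3, Q4} is a vertex cover of size 5 (every listed pair touches it), so no matching can be larger.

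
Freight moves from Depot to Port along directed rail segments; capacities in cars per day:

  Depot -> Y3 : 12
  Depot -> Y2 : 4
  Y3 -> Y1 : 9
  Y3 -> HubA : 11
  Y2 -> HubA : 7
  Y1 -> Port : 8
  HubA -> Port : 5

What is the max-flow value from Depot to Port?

Augment Depot→Y3→Y1→Port: bottleneck 8, flow now 8.
Augment Depot→Y3→HubA→Port: bottleneck 4, flow now 12.
Augment Depot→Y2→HubA→Port: bottleneck 1, flow now 13.
No augmenting path remains; maximum flow = 13.
In the residual graph, reachable from Depot: {Depot, Y3, Y2, Y1, HubA}.
Min-cut edges: Y1→Port (8), HubA→Port (5); capacity 8 + 5 = 13.
This cut is saturated, so no flow can exceed 13.

13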